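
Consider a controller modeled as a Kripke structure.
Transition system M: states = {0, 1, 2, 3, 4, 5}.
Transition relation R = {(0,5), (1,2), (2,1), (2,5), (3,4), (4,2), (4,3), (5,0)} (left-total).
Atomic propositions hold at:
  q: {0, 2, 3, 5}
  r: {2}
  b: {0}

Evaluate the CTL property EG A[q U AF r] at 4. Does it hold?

AF r: least fixpoint, start Z0 = {2}, add states with every successor in Z. Z1 = {1, 2}; fixed.
Sat(AF r) = {1, 2}
A[q U AF r]: least fixpoint, start Z0 = Sat(AF r) = {1, 2}, add states in Sat(q) with every successor in Z. Already a fixed point.
Sat(A[q U AF r]) = {1, 2}
EG A[q U AF r]: greatest fixpoint, start Z0 = {1, 2}, keep only states in Sat with some successor in Z. Already a fixed point.
Sat(EG A[q U AF r]) = {1, 2}
4 ∉ Sat(EG A[q U AF r]) = {1, 2}, so the formula does not hold at 4.

No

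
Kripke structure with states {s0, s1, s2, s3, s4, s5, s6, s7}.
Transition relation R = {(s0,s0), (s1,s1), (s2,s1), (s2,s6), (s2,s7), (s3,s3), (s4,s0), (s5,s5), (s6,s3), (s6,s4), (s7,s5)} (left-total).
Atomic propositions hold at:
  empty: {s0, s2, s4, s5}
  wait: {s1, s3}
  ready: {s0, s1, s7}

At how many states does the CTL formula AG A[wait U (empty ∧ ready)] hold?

1

Sat(empty ∧ ready) = {s0}
A[wait U (empty ∧ ready)]: least fixpoint, start Z0 = Sat((empty ∧ ready)) = {s0}, add states in Sat(wait) with every successor in Z. Already a fixed point.
Sat(A[wait U (empty ∧ ready)]) = {s0}
AG A[wait U (empty ∧ ready)]: greatest fixpoint, start Z0 = {s0}, keep only states in Sat with every successor in Z. Already a fixed point.
Sat(AG A[wait U (empty ∧ ready)]) = {s0}
|Sat(AG A[wait U (empty ∧ ready)])| = |{s0}| = 1.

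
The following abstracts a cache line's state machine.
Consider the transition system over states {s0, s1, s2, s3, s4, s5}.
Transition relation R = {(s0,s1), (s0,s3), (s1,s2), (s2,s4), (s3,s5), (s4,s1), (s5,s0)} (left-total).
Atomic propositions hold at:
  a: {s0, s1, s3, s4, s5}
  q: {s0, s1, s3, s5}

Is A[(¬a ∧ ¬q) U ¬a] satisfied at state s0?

Sat(¬a) = {s2}
Sat(¬q) = {s2, s4}
Sat(¬a ∧ ¬q) = {s2}
A[(¬a ∧ ¬q) U ¬a]: least fixpoint, start Z0 = Sat(¬a) = {s2}, add states in Sat(¬a ∧ ¬q) with every successor in Z. Already a fixed point.
Sat(A[(¬a ∧ ¬q) U ¬a]) = {s2}
s0 ∉ Sat(A[(¬a ∧ ¬q) U ¬a]) = {s2}, so the formula does not hold at s0.

No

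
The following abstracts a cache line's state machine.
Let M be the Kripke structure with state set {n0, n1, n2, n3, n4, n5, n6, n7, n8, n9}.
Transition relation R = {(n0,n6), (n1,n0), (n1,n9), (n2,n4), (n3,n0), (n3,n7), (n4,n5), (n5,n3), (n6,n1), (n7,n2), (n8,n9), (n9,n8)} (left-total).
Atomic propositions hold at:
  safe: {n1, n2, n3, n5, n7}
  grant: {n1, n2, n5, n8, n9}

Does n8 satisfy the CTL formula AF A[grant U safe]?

No

A[grant U safe]: least fixpoint, start Z0 = Sat(safe) = {n1, n2, n3, n5, n7}, add states in Sat(grant) with every successor in Z. Already a fixed point.
Sat(A[grant U safe]) = {n1, n2, n3, n5, n7}
AF A[grant U safe]: least fixpoint, start Z0 = {n1, n2, n3, n5, n7}, add states with every successor in Z. Z1 = {n1, n2, n3, n4, n5, n6, n7}; Z2 = {n0, n1, n2, n3, n4, n5, n6, n7}; fixed.
Sat(AF A[grant U safe]) = {n0, n1, n2, n3, n4, n5, n6, n7}
n8 ∉ Sat(AF A[grant U safe]) = {n0, n1, n2, n3, n4, n5, n6, n7}, so the formula does not hold at n8.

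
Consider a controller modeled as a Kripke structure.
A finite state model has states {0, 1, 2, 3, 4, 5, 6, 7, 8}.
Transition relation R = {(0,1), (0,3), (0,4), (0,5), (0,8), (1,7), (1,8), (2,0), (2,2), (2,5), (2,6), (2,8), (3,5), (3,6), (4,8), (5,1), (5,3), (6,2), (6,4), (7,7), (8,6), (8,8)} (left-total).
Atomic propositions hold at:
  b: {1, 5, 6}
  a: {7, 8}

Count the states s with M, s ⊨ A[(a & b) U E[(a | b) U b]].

4

Sat(a & b) = ∅
Sat(a | b) = {1, 5, 6, 7, 8}
E[(a | b) U b]: least fixpoint, start Z0 = Sat(b) = {1, 5, 6}, add states in Sat(a | b) with some successor in Z. Z1 = {1, 5, 6, 8}; fixed.
Sat(E[(a | b) U b]) = {1, 5, 6, 8}
A[(a & b) U E[(a | b) U b]]: least fixpoint, start Z0 = Sat(E[(a | b) U b]) = {1, 5, 6, 8}, add states in Sat(a & b) with every successor in Z. Already a fixed point.
Sat(A[(a & b) U E[(a | b) U b]]) = {1, 5, 6, 8}
|Sat(A[(a & b) U E[(a | b) U b]])| = |{1, 5, 6, 8}| = 4.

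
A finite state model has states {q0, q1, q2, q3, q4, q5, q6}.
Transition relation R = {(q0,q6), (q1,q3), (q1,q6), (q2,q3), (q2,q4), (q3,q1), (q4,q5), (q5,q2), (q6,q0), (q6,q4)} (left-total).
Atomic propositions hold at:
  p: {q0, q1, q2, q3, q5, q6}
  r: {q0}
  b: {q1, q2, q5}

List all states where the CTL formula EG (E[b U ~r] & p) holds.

{q1, q2, q3, q5}

Sat(~r) = {q1, q2, q3, q4, q5, q6}
E[b U ~r]: least fixpoint, start Z0 = Sat(~r) = {q1, q2, q3, q4, q5, q6}, add states in Sat(b) with some successor in Z. Already a fixed point.
Sat(E[b U ~r]) = {q1, q2, q3, q4, q5, q6}
Sat(E[b U ~r] & p) = {q1, q2, q3, q5, q6}
EG (E[b U ~r] & p): greatest fixpoint, start Z0 = {q1, q2, q3, q5, q6}, keep only states in Sat with some successor in Z. Z1 = {q1, q2, q3, q5}; fixed.
Sat(EG (E[b U ~r] & p)) = {q1, q2, q3, q5}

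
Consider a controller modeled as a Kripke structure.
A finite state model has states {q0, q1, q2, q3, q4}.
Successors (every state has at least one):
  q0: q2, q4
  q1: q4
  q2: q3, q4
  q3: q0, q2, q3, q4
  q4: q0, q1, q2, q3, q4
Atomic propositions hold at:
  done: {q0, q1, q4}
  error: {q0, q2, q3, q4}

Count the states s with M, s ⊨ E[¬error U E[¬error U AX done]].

1

Sat(¬error) = {q1}
Sat(AX done) = {s : every successor in {q0, q1, q4}} = {q1}
E[¬error U AX done]: least fixpoint, start Z0 = Sat(AX done) = {q1}, add states in Sat(¬error) with some successor in Z. Already a fixed point.
Sat(E[¬error U AX done]) = {q1}
E[¬error U E[¬error U AX done]]: least fixpoint, start Z0 = Sat(E[¬error U AX done]) = {q1}, add states in Sat(¬error) with some successor in Z. Already a fixed point.
Sat(E[¬error U E[¬error U AX done]]) = {q1}
|Sat(E[¬error U E[¬error U AX done]])| = |{q1}| = 1.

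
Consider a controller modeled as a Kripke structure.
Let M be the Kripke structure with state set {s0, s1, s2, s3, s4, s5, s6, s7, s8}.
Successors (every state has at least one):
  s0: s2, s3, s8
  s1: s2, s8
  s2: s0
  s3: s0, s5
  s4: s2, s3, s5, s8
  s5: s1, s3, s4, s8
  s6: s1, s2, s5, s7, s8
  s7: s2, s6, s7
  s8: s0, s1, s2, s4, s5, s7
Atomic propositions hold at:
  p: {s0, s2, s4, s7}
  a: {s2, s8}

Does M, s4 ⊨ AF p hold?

AF p: least fixpoint, start Z0 = {s0, s2, s4, s7}, add states with every successor in Z. Already a fixed point.
Sat(AF p) = {s0, s2, s4, s7}
s4 ∈ Sat(AF p) = {s0, s2, s4, s7}, so the formula holds at s4.

Yes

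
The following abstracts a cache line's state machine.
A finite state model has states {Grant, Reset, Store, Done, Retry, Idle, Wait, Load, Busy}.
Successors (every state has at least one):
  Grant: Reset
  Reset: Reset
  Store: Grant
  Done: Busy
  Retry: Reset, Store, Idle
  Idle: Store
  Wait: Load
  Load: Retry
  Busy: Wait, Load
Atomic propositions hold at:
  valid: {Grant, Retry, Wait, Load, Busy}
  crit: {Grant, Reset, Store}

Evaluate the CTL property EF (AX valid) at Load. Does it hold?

Yes

Sat(AX valid) = {s : every successor in {Grant, Retry, Wait, Load, Busy}} = {Store, Done, Wait, Load, Busy}
EF (AX valid): least fixpoint, start Z0 = {Store, Done, Wait, Load, Busy}, add states with some successor in Z. Z1 = {Store, Done, Retry, Idle, Wait, Load, Busy}; fixed.
Sat(EF (AX valid)) = {Store, Done, Retry, Idle, Wait, Load, Busy}
Load ∈ Sat(EF (AX valid)) = {Store, Done, Retry, Idle, Wait, Load, Busy}, so the formula holds at Load.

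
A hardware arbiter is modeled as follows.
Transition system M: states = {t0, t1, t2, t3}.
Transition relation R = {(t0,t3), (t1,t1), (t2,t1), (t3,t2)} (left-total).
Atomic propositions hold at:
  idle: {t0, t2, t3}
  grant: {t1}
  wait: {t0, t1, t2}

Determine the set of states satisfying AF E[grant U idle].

{t0, t2, t3}

E[grant U idle]: least fixpoint, start Z0 = Sat(idle) = {t0, t2, t3}, add states in Sat(grant) with some successor in Z. Already a fixed point.
Sat(E[grant U idle]) = {t0, t2, t3}
AF E[grant U idle]: least fixpoint, start Z0 = {t0, t2, t3}, add states with every successor in Z. Already a fixed point.
Sat(AF E[grant U idle]) = {t0, t2, t3}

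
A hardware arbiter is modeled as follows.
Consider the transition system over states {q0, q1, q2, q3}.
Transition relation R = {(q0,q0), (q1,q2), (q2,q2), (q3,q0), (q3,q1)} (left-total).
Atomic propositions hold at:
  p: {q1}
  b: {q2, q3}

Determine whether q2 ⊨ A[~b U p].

Sat(~b) = {q0, q1}
A[~b U p]: least fixpoint, start Z0 = Sat(p) = {q1}, add states in Sat(~b) with every successor in Z. Already a fixed point.
Sat(A[~b U p]) = {q1}
q2 ∉ Sat(A[~b U p]) = {q1}, so the formula does not hold at q2.

No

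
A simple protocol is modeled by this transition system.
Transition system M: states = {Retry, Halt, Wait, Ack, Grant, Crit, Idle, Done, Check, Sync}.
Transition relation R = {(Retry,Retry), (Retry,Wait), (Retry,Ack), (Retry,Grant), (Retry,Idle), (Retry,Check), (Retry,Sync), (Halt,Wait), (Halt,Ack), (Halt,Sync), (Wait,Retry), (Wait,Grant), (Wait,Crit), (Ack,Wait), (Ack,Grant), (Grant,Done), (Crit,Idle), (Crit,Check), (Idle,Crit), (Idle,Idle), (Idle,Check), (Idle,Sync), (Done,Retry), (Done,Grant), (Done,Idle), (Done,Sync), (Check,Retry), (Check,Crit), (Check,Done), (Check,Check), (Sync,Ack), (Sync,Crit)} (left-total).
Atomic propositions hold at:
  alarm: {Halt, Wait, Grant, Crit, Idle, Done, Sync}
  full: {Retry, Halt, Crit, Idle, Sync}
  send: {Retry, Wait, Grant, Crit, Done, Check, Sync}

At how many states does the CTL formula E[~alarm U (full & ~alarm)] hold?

Sat(~alarm) = {Retry, Ack, Check}
Sat(full & ~alarm) = {Retry}
E[~alarm U (full & ~alarm)]: least fixpoint, start Z0 = Sat((full & ~alarm)) = {Retry}, add states in Sat(~alarm) with some successor in Z. Z1 = {Retry, Check}; fixed.
Sat(E[~alarm U (full & ~alarm)]) = {Retry, Check}
|Sat(E[~alarm U (full & ~alarm)])| = |{Retry, Check}| = 2.

2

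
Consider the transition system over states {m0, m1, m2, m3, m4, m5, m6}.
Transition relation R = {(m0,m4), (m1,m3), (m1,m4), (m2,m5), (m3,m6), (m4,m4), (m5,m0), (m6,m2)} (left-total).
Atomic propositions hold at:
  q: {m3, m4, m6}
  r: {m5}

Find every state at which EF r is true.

EF r: least fixpoint, start Z0 = {m5}, add states with some successor in Z. Z1 = {m2, m5}; Z2 = {m2, m5, m6}; Z3 = {m2, m3, m5, m6}; Z4 = {m1, m2, m3, m5, m6}; fixed.
Sat(EF r) = {m1, m2, m3, m5, m6}

{m1, m2, m3, m5, m6}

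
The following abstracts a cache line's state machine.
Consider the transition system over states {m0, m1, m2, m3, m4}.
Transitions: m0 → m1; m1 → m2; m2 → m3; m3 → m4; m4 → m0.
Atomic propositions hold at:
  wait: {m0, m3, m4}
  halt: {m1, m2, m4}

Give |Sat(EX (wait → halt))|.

Sat(wait → halt) = {m1, m2, m4}
Sat(EX (wait → halt)) = {s : some successor in {m1, m2, m4}} = {m0, m1, m3}
|Sat(EX (wait → halt))| = |{m0, m1, m3}| = 3.

3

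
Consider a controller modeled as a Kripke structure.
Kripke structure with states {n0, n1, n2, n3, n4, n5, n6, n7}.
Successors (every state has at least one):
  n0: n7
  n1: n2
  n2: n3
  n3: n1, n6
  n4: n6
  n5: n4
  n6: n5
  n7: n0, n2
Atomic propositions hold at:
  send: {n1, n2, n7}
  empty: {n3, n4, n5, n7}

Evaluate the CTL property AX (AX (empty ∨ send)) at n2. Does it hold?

Sat(empty ∨ send) = {n1, n2, n3, n4, n5, n7}
Sat(AX (empty ∨ send)) = {s : every successor in {n1, n2, n3, n4, n5, n7}} = {n0, n1, n2, n5, n6}
Sat(AX (AX (empty ∨ send))) = {s : every successor in {n0, n1, n2, n5, n6}} = {n1, n3, n4, n6, n7}
n2 ∉ Sat(AX (AX (empty ∨ send))) = {n1, n3, n4, n6, n7}, so the formula does not hold at n2.

No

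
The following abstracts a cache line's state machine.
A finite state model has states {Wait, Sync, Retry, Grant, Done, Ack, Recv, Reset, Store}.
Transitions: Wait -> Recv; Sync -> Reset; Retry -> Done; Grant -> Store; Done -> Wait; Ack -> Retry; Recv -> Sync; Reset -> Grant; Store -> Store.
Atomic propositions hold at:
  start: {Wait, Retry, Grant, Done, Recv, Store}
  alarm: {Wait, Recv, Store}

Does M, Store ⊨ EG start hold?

Yes

EG start: greatest fixpoint, start Z0 = {Wait, Retry, Grant, Done, Recv, Store}, keep only states in Sat with some successor in Z. Z1 = {Wait, Retry, Grant, Done, Store}; Z2 = {Retry, Grant, Done, Store}; Z3 = {Retry, Grant, Store}; Z4 = {Grant, Store}; fixed.
Sat(EG start) = {Grant, Store}
Store ∈ Sat(EG start) = {Grant, Store}, so the formula holds at Store.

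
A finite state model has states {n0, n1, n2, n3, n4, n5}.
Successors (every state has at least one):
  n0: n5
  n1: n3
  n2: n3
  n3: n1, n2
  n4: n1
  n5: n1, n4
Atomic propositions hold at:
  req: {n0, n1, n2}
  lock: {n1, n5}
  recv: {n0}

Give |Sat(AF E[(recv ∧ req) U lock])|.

4

Sat(recv ∧ req) = {n0}
E[(recv ∧ req) U lock]: least fixpoint, start Z0 = Sat(lock) = {n1, n5}, add states in Sat(recv ∧ req) with some successor in Z. Z1 = {n0, n1, n5}; fixed.
Sat(E[(recv ∧ req) U lock]) = {n0, n1, n5}
AF E[(recv ∧ req) U lock]: least fixpoint, start Z0 = {n0, n1, n5}, add states with every successor in Z. Z1 = {n0, n1, n4, n5}; fixed.
Sat(AF E[(recv ∧ req) U lock]) = {n0, n1, n4, n5}
|Sat(AF E[(recv ∧ req) U lock])| = |{n0, n1, n4, n5}| = 4.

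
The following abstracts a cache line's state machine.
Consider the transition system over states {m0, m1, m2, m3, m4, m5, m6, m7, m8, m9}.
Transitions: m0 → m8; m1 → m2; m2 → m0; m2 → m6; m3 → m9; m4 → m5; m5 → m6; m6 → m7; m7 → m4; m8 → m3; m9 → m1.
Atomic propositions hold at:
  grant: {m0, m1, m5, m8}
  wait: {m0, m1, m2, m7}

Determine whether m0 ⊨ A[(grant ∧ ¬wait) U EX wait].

Sat(¬wait) = {m3, m4, m5, m6, m8, m9}
Sat(grant ∧ ¬wait) = {m5, m8}
Sat(EX wait) = {s : some successor in {m0, m1, m2, m7}} = {m1, m2, m6, m9}
A[(grant ∧ ¬wait) U EX wait]: least fixpoint, start Z0 = Sat(EX wait) = {m1, m2, m6, m9}, add states in Sat(grant ∧ ¬wait) with every successor in Z. Z1 = {m1, m2, m5, m6, m9}; fixed.
Sat(A[(grant ∧ ¬wait) U EX wait]) = {m1, m2, m5, m6, m9}
m0 ∉ Sat(A[(grant ∧ ¬wait) U EX wait]) = {m1, m2, m5, m6, m9}, so the formula does not hold at m0.

No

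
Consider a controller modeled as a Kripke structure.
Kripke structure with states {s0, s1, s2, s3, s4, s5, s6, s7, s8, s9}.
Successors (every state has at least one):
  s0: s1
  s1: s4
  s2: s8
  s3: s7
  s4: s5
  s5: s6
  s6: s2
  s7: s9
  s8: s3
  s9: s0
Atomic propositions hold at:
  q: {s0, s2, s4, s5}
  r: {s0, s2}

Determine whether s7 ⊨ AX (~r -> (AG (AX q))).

Sat(~r) = {s1, s3, s4, s5, s6, s7, s8, s9}
Sat(AX q) = {s : every successor in {s0, s2, s4, s5}} = {s1, s4, s6, s9}
AG (AX q): greatest fixpoint, start Z0 = {s1, s4, s6, s9}, keep only states in Sat with every successor in Z. Z1 = {s1}; Z2 = ∅; fixed.
Sat(AG (AX q)) = ∅
Sat(~r -> (AG (AX q))) = {s0, s2}
Sat(AX (~r -> (AG (AX q)))) = {s : every successor in {s0, s2}} = {s6, s9}
s7 ∉ Sat(AX (~r -> (AG (AX q)))) = {s6, s9}, so the formula does not hold at s7.

No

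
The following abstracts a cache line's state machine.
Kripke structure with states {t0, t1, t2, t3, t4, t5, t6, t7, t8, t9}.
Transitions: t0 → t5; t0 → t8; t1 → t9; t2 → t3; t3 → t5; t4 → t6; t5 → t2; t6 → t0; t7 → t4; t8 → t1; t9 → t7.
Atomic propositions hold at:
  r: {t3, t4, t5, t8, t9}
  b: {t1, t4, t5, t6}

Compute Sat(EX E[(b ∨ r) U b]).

{t0, t2, t3, t4, t7, t8}

Sat(b ∨ r) = {t1, t3, t4, t5, t6, t8, t9}
E[(b ∨ r) U b]: least fixpoint, start Z0 = Sat(b) = {t1, t4, t5, t6}, add states in Sat(b ∨ r) with some successor in Z. Z1 = {t1, t3, t4, t5, t6, t8}; fixed.
Sat(E[(b ∨ r) U b]) = {t1, t3, t4, t5, t6, t8}
Sat(EX E[(b ∨ r) U b]) = {s : some successor in {t1, t3, t4, t5, t6, t8}} = {t0, t2, t3, t4, t7, t8}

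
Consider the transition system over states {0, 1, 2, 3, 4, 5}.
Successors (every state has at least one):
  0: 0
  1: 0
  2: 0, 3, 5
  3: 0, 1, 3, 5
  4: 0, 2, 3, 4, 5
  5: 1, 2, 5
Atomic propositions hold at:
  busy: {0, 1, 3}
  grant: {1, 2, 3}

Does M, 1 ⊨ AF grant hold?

Yes

AF grant: least fixpoint, start Z0 = {1, 2, 3}, add states with every successor in Z. Already a fixed point.
Sat(AF grant) = {1, 2, 3}
1 ∈ Sat(AF grant) = {1, 2, 3}, so the formula holds at 1.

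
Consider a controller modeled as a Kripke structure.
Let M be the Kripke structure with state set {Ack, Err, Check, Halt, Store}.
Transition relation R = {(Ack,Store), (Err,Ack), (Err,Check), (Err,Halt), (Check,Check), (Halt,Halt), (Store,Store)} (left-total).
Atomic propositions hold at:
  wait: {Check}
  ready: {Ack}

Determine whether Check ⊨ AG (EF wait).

EF wait: least fixpoint, start Z0 = {Check}, add states with some successor in Z. Z1 = {Err, Check}; fixed.
Sat(EF wait) = {Err, Check}
AG (EF wait): greatest fixpoint, start Z0 = {Err, Check}, keep only states in Sat with every successor in Z. Z1 = {Check}; fixed.
Sat(AG (EF wait)) = {Check}
Check ∈ Sat(AG (EF wait)) = {Check}, so the formula holds at Check.

Yes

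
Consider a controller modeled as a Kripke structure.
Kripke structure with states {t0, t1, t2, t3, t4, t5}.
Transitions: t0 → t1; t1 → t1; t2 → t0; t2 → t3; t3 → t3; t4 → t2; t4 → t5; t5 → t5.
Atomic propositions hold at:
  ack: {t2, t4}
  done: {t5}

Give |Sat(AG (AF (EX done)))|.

1

Sat(EX done) = {s : some successor in {t5}} = {t4, t5}
AF (EX done): least fixpoint, start Z0 = {t4, t5}, add states with every successor in Z. Already a fixed point.
Sat(AF (EX done)) = {t4, t5}
AG (AF (EX done)): greatest fixpoint, start Z0 = {t4, t5}, keep only states in Sat with every successor in Z. Z1 = {t5}; fixed.
Sat(AG (AF (EX done))) = {t5}
|Sat(AG (AF (EX done)))| = |{t5}| = 1.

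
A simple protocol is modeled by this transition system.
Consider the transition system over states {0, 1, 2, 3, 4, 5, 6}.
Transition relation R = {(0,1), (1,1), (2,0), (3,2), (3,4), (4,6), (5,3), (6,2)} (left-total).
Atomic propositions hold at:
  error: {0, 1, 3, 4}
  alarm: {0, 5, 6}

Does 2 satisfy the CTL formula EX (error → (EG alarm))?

EG alarm: greatest fixpoint, start Z0 = {0, 5, 6}, keep only states in Sat with some successor in Z. Z1 = ∅; fixed.
Sat(EG alarm) = ∅
Sat(error → (EG alarm)) = {2, 5, 6}
Sat(EX (error → (EG alarm))) = {s : some successor in {2, 5, 6}} = {3, 4, 6}
2 ∉ Sat(EX (error → (EG alarm))) = {3, 4, 6}, so the formula does not hold at 2.

No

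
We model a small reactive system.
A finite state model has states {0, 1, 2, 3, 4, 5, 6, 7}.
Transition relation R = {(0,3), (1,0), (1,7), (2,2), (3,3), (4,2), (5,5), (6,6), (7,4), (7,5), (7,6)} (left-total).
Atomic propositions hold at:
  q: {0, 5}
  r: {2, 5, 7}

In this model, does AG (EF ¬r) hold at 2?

No

Sat(¬r) = {0, 1, 3, 4, 6}
EF ¬r: least fixpoint, start Z0 = {0, 1, 3, 4, 6}, add states with some successor in Z. Z1 = {0, 1, 3, 4, 6, 7}; fixed.
Sat(EF ¬r) = {0, 1, 3, 4, 6, 7}
AG (EF ¬r): greatest fixpoint, start Z0 = {0, 1, 3, 4, 6, 7}, keep only states in Sat with every successor in Z. Z1 = {0, 1, 3, 6}; Z2 = {0, 3, 6}; fixed.
Sat(AG (EF ¬r)) = {0, 3, 6}
2 ∉ Sat(AG (EF ¬r)) = {0, 3, 6}, so the formula does not hold at 2.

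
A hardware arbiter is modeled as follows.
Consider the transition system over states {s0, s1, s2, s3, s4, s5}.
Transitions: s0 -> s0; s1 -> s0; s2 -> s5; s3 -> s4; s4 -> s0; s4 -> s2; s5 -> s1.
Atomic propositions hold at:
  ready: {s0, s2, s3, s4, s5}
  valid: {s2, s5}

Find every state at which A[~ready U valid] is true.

{s2, s5}

Sat(~ready) = {s1}
A[~ready U valid]: least fixpoint, start Z0 = Sat(valid) = {s2, s5}, add states in Sat(~ready) with every successor in Z. Already a fixed point.
Sat(A[~ready U valid]) = {s2, s5}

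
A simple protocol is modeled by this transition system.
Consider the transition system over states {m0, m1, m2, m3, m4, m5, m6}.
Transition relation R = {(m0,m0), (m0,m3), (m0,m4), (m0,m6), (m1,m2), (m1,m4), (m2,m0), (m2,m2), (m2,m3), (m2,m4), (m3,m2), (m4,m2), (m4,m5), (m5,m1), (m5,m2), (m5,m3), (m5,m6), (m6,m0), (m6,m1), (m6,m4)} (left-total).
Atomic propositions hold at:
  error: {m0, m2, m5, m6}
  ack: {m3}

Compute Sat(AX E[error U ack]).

{m3, m4}

E[error U ack]: least fixpoint, start Z0 = Sat(ack) = {m3}, add states in Sat(error) with some successor in Z. Z1 = {m0, m2, m3, m5}; Z2 = {m0, m2, m3, m5, m6}; fixed.
Sat(E[error U ack]) = {m0, m2, m3, m5, m6}
Sat(AX E[error U ack]) = {s : every successor in {m0, m2, m3, m5, m6}} = {m3, m4}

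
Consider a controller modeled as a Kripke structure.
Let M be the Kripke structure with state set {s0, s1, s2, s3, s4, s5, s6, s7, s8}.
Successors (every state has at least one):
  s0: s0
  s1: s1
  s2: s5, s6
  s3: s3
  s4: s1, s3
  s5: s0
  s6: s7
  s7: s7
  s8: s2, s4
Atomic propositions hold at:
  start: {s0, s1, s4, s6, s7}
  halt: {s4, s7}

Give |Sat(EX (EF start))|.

8

EF start: least fixpoint, start Z0 = {s0, s1, s4, s6, s7}, add states with some successor in Z. Z1 = {s0, s1, s2, s4, s5, s6, s7, s8}; fixed.
Sat(EF start) = {s0, s1, s2, s4, s5, s6, s7, s8}
Sat(EX (EF start)) = {s : some successor in {s0, s1, s2, s4, s5, s6, s7, s8}} = {s0, s1, s2, s4, s5, s6, s7, s8}
|Sat(EX (EF start))| = |{s0, s1, s2, s4, s5, s6, s7, s8}| = 8.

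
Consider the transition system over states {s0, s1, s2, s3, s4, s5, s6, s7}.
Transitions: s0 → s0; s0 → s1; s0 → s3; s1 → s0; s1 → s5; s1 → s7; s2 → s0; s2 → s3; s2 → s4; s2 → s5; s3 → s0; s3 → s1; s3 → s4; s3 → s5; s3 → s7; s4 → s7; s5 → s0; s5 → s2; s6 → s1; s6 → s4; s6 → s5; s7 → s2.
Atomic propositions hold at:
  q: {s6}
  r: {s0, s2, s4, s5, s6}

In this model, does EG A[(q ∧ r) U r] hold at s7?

Sat(q ∧ r) = {s6}
A[(q ∧ r) U r]: least fixpoint, start Z0 = Sat(r) = {s0, s2, s4, s5, s6}, add states in Sat(q ∧ r) with every successor in Z. Already a fixed point.
Sat(A[(q ∧ r) U r]) = {s0, s2, s4, s5, s6}
EG A[(q ∧ r) U r]: greatest fixpoint, start Z0 = {s0, s2, s4, s5, s6}, keep only states in Sat with some successor in Z. Z1 = {s0, s2, s5, s6}; fixed.
Sat(EG A[(q ∧ r) U r]) = {s0, s2, s5, s6}
s7 ∉ Sat(EG A[(q ∧ r) U r]) = {s0, s2, s5, s6}, so the formula does not hold at s7.

No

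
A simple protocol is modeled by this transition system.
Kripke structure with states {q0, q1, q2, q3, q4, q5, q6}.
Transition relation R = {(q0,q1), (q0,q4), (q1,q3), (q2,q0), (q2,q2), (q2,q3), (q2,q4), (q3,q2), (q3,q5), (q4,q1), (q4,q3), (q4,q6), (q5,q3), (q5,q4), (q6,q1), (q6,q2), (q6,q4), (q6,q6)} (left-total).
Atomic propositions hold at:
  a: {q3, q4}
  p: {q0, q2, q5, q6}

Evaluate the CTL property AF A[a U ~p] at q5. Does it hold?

Yes

Sat(~p) = {q1, q3, q4}
A[a U ~p]: least fixpoint, start Z0 = Sat(~p) = {q1, q3, q4}, add states in Sat(a) with every successor in Z. Already a fixed point.
Sat(A[a U ~p]) = {q1, q3, q4}
AF A[a U ~p]: least fixpoint, start Z0 = {q1, q3, q4}, add states with every successor in Z. Z1 = {q0, q1, q3, q4, q5}; fixed.
Sat(AF A[a U ~p]) = {q0, q1, q3, q4, q5}
q5 ∈ Sat(AF A[a U ~p]) = {q0, q1, q3, q4, q5}, so the formula holds at q5.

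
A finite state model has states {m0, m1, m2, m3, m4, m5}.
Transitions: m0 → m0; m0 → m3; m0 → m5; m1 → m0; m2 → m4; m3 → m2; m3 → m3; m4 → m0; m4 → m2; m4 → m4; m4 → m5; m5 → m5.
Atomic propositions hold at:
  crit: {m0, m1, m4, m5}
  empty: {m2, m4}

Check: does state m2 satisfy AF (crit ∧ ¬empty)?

Sat(¬empty) = {m0, m1, m3, m5}
Sat(crit ∧ ¬empty) = {m0, m1, m5}
AF (crit ∧ ¬empty): least fixpoint, start Z0 = {m0, m1, m5}, add states with every successor in Z. Already a fixed point.
Sat(AF (crit ∧ ¬empty)) = {m0, m1, m5}
m2 ∉ Sat(AF (crit ∧ ¬empty)) = {m0, m1, m5}, so the formula does not hold at m2.

No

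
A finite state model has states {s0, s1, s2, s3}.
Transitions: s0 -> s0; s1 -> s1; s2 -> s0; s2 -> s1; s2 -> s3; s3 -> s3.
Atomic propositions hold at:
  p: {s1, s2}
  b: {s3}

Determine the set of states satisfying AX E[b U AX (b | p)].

{s1, s3}

Sat(b | p) = {s1, s2, s3}
Sat(AX (b | p)) = {s : every successor in {s1, s2, s3}} = {s1, s3}
E[b U AX (b | p)]: least fixpoint, start Z0 = Sat(AX (b | p)) = {s1, s3}, add states in Sat(b) with some successor in Z. Already a fixed point.
Sat(E[b U AX (b | p)]) = {s1, s3}
Sat(AX E[b U AX (b | p)]) = {s : every successor in {s1, s3}} = {s1, s3}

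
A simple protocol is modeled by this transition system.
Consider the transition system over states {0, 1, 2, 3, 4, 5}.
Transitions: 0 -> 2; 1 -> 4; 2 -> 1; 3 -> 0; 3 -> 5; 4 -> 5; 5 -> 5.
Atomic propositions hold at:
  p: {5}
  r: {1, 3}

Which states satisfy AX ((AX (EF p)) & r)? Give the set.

{2}

EF p: least fixpoint, start Z0 = {5}, add states with some successor in Z. Z1 = {3, 4, 5}; Z2 = {1, 3, 4, 5}; Z3 = {1, 2, 3, 4, 5}; Z4 = {0, 1, 2, 3, 4, 5}; fixed.
Sat(EF p) = {0, 1, 2, 3, 4, 5}
Sat(AX (EF p)) = {s : every successor in {0, 1, 2, 3, 4, 5}} = {0, 1, 2, 3, 4, 5}
Sat((AX (EF p)) & r) = {1, 3}
Sat(AX ((AX (EF p)) & r)) = {s : every successor in {1, 3}} = {2}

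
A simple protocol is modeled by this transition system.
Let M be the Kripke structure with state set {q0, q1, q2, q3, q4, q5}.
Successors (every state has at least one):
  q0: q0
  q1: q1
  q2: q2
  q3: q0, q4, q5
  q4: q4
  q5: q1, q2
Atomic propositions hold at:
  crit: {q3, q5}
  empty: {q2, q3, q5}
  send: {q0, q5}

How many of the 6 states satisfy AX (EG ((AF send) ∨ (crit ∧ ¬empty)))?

1

AF send: least fixpoint, start Z0 = {q0, q5}, add states with every successor in Z. Already a fixed point.
Sat(AF send) = {q0, q5}
Sat(¬empty) = {q0, q1, q4}
Sat(crit ∧ ¬empty) = ∅
Sat((AF send) ∨ (crit ∧ ¬empty)) = {q0, q5}
EG ((AF send) ∨ (crit ∧ ¬empty)): greatest fixpoint, start Z0 = {q0, q5}, keep only states in Sat with some successor in Z. Z1 = {q0}; fixed.
Sat(EG ((AF send) ∨ (crit ∧ ¬empty))) = {q0}
Sat(AX (EG ((AF send) ∨ (crit ∧ ¬empty)))) = {s : every successor in {q0}} = {q0}
|Sat(AX (EG ((AF send) ∨ (crit ∧ ¬empty))))| = |{q0}| = 1.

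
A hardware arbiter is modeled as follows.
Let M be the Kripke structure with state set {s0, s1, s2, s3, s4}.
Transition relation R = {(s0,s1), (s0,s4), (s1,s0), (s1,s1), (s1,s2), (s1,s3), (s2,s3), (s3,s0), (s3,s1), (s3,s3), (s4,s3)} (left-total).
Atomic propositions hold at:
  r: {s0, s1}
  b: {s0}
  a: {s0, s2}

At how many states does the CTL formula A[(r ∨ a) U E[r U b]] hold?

Sat(r ∨ a) = {s0, s1, s2}
E[r U b]: least fixpoint, start Z0 = Sat(b) = {s0}, add states in Sat(r) with some successor in Z. Z1 = {s0, s1}; fixed.
Sat(E[r U b]) = {s0, s1}
A[(r ∨ a) U E[r U b]]: least fixpoint, start Z0 = Sat(E[r U b]) = {s0, s1}, add states in Sat(r ∨ a) with every successor in Z. Already a fixed point.
Sat(A[(r ∨ a) U E[r U b]]) = {s0, s1}
|Sat(A[(r ∨ a) U E[r U b]])| = |{s0, s1}| = 2.

2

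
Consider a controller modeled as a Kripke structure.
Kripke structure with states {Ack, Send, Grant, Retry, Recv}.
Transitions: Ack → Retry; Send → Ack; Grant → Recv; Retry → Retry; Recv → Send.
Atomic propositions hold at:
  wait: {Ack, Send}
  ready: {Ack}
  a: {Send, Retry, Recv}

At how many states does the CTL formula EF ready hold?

4

EF ready: least fixpoint, start Z0 = {Ack}, add states with some successor in Z. Z1 = {Ack, Send}; Z2 = {Ack, Send, Recv}; Z3 = {Ack, Send, Grant, Recv}; fixed.
Sat(EF ready) = {Ack, Send, Grant, Recv}
|Sat(EF ready)| = |{Ack, Send, Grant, Recv}| = 4.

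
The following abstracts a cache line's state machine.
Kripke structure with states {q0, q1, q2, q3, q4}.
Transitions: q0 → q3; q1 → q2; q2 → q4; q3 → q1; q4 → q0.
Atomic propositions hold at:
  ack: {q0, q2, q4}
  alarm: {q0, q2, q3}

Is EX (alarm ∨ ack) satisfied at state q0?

Yes

Sat(alarm ∨ ack) = {q0, q2, q3, q4}
Sat(EX (alarm ∨ ack)) = {s : some successor in {q0, q2, q3, q4}} = {q0, q1, q2, q4}
q0 ∈ Sat(EX (alarm ∨ ack)) = {q0, q1, q2, q4}, so the formula holds at q0.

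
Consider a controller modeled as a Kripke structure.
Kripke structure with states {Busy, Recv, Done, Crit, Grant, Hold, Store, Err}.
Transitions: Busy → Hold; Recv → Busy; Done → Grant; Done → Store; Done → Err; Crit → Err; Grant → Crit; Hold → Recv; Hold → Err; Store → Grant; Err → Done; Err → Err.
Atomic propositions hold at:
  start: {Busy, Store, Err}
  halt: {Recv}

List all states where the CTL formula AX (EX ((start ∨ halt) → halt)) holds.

{Busy, Recv, Done, Crit, Store, Err}

Sat(start ∨ halt) = {Busy, Recv, Store, Err}
Sat((start ∨ halt) → halt) = {Recv, Done, Crit, Grant, Hold}
Sat(EX ((start ∨ halt) → halt)) = {s : some successor in {Recv, Done, Crit, Grant, Hold}} = {Busy, Done, Grant, Hold, Store, Err}
Sat(AX (EX ((start ∨ halt) → halt))) = {s : every successor in {Busy, Done, Grant, Hold, Store, Err}} = {Busy, Recv, Done, Crit, Store, Err}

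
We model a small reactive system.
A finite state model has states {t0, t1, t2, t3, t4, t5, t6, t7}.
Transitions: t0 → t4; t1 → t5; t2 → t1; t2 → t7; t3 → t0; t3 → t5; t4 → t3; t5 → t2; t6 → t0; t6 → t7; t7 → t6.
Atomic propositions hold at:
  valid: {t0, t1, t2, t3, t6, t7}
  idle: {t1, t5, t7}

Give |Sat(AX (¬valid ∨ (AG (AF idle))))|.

Sat(¬valid) = {t4, t5}
AF idle: least fixpoint, start Z0 = {t1, t5, t7}, add states with every successor in Z. Z1 = {t1, t2, t5, t7}; fixed.
Sat(AF idle) = {t1, t2, t5, t7}
AG (AF idle): greatest fixpoint, start Z0 = {t1, t2, t5, t7}, keep only states in Sat with every successor in Z. Z1 = {t1, t2, t5}; Z2 = {t1, t5}; Z3 = {t1}; Z4 = ∅; fixed.
Sat(AG (AF idle)) = ∅
Sat(¬valid ∨ (AG (AF idle))) = {t4, t5}
Sat(AX (¬valid ∨ (AG (AF idle)))) = {s : every successor in {t4, t5}} = {t0, t1}
|Sat(AX (¬valid ∨ (AG (AF idle))))| = |{t0, t1}| = 2.

2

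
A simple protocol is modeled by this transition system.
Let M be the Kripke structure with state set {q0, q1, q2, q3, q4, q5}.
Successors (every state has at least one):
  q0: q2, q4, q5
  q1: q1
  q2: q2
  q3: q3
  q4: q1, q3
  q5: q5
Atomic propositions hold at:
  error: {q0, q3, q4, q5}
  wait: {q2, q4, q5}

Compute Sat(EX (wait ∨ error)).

Sat(wait ∨ error) = {q0, q2, q3, q4, q5}
Sat(EX (wait ∨ error)) = {s : some successor in {q0, q2, q3, q4, q5}} = {q0, q2, q3, q4, q5}

{q0, q2, q3, q4, q5}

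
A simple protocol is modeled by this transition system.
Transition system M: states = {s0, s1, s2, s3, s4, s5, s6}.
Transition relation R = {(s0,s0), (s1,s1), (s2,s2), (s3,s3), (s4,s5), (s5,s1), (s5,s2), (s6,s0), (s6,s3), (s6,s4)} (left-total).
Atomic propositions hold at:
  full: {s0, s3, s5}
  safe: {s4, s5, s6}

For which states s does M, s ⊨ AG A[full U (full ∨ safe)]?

Sat(full ∨ safe) = {s0, s3, s4, s5, s6}
A[full U (full ∨ safe)]: least fixpoint, start Z0 = Sat((full ∨ safe)) = {s0, s3, s4, s5, s6}, add states in Sat(full) with every successor in Z. Already a fixed point.
Sat(A[full U (full ∨ safe)]) = {s0, s3, s4, s5, s6}
AG A[full U (full ∨ safe)]: greatest fixpoint, start Z0 = {s0, s3, s4, s5, s6}, keep only states in Sat with every successor in Z. Z1 = {s0, s3, s4, s6}; Z2 = {s0, s3, s6}; Z3 = {s0, s3}; fixed.
Sat(AG A[full U (full ∨ safe)]) = {s0, s3}

{s0, s3}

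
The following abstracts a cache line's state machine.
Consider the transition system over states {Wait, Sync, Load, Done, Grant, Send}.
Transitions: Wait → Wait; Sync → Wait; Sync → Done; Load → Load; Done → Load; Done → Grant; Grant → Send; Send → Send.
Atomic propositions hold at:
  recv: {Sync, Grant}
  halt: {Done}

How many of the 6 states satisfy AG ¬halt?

Sat(¬halt) = {Wait, Sync, Load, Grant, Send}
AG ¬halt: greatest fixpoint, start Z0 = {Wait, Sync, Load, Grant, Send}, keep only states in Sat with every successor in Z. Z1 = {Wait, Load, Grant, Send}; fixed.
Sat(AG ¬halt) = {Wait, Load, Grant, Send}
|Sat(AG ¬halt)| = |{Wait, Load, Grant, Send}| = 4.

4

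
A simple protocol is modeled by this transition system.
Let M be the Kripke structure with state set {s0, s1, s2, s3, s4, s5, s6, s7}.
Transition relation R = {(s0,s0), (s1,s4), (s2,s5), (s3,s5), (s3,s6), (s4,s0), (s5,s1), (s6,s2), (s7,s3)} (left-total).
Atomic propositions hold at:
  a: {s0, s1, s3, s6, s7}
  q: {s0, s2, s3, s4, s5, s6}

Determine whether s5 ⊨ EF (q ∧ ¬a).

Sat(¬a) = {s2, s4, s5}
Sat(q ∧ ¬a) = {s2, s4, s5}
EF (q ∧ ¬a): least fixpoint, start Z0 = {s2, s4, s5}, add states with some successor in Z. Z1 = {s1, s2, s3, s4, s5, s6}; Z2 = {s1, s2, s3, s4, s5, s6, s7}; fixed.
Sat(EF (q ∧ ¬a)) = {s1, s2, s3, s4, s5, s6, s7}
s5 ∈ Sat(EF (q ∧ ¬a)) = {s1, s2, s3, s4, s5, s6, s7}, so the formula holds at s5.

Yes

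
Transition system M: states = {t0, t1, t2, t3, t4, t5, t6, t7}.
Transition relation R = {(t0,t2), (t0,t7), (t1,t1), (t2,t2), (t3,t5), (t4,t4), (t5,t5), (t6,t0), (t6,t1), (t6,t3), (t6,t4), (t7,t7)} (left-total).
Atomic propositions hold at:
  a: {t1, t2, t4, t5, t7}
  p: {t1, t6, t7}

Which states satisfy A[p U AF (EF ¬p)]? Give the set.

Sat(¬p) = {t0, t2, t3, t4, t5}
EF ¬p: least fixpoint, start Z0 = {t0, t2, t3, t4, t5}, add states with some successor in Z. Z1 = {t0, t2, t3, t4, t5, t6}; fixed.
Sat(EF ¬p) = {t0, t2, t3, t4, t5, t6}
AF (EF ¬p): least fixpoint, start Z0 = {t0, t2, t3, t4, t5, t6}, add states with every successor in Z. Already a fixed point.
Sat(AF (EF ¬p)) = {t0, t2, t3, t4, t5, t6}
A[p U AF (EF ¬p)]: least fixpoint, start Z0 = Sat(AF (EF ¬p)) = {t0, t2, t3, t4, t5, t6}, add states in Sat(p) with every successor in Z. Already a fixed point.
Sat(A[p U AF (EF ¬p)]) = {t0, t2, t3, t4, t5, t6}

{t0, t2, t3, t4, t5, t6}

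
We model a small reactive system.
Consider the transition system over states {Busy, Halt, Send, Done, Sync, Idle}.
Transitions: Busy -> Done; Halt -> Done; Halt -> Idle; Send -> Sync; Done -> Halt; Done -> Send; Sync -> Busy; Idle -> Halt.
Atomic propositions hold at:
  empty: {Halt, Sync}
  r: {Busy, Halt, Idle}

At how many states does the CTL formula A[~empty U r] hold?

Sat(~empty) = {Busy, Send, Done, Idle}
A[~empty U r]: least fixpoint, start Z0 = Sat(r) = {Busy, Halt, Idle}, add states in Sat(~empty) with every successor in Z. Already a fixed point.
Sat(A[~empty U r]) = {Busy, Halt, Idle}
|Sat(A[~empty U r])| = |{Busy, Halt, Idle}| = 3.

3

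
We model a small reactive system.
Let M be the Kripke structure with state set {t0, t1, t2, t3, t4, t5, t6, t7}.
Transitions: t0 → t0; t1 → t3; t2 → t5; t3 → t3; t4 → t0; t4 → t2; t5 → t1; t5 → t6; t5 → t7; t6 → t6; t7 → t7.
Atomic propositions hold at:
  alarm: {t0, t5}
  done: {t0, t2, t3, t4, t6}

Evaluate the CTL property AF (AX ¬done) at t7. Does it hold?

Sat(¬done) = {t1, t5, t7}
Sat(AX ¬done) = {s : every successor in {t1, t5, t7}} = {t2, t7}
AF (AX ¬done): least fixpoint, start Z0 = {t2, t7}, add states with every successor in Z. Already a fixed point.
Sat(AF (AX ¬done)) = {t2, t7}
t7 ∈ Sat(AF (AX ¬done)) = {t2, t7}, so the formula holds at t7.

Yes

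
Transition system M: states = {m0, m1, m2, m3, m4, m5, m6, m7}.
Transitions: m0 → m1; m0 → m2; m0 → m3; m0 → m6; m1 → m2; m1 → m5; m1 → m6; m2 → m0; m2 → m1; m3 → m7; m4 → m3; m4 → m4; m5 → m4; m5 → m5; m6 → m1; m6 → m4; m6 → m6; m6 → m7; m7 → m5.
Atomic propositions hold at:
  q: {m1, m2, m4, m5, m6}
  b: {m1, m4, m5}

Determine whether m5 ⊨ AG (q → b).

Sat(q → b) = {m0, m1, m3, m4, m5, m7}
AG (q → b): greatest fixpoint, start Z0 = {m0, m1, m3, m4, m5, m7}, keep only states in Sat with every successor in Z. Z1 = {m3, m4, m5, m7}; fixed.
Sat(AG (q → b)) = {m3, m4, m5, m7}
m5 ∈ Sat(AG (q → b)) = {m3, m4, m5, m7}, so the formula holds at m5.

Yes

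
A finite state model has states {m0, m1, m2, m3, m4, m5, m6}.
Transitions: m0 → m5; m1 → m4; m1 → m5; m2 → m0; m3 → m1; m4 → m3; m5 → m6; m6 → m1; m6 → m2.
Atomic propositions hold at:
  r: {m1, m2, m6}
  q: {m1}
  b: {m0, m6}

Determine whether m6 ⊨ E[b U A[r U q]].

A[r U q]: least fixpoint, start Z0 = Sat(q) = {m1}, add states in Sat(r) with every successor in Z. Already a fixed point.
Sat(A[r U q]) = {m1}
E[b U A[r U q]]: least fixpoint, start Z0 = Sat(A[r U q]) = {m1}, add states in Sat(b) with some successor in Z. Z1 = {m1, m6}; fixed.
Sat(E[b U A[r U q]]) = {m1, m6}
m6 ∈ Sat(E[b U A[r U q]]) = {m1, m6}, so the formula holds at m6.

Yes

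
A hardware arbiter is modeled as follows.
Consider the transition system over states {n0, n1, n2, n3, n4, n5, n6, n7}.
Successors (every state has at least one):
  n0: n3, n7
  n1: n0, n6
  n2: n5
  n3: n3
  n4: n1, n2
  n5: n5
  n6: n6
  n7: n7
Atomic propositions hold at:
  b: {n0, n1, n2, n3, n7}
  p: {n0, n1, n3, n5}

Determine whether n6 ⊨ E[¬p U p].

No

Sat(¬p) = {n2, n4, n6, n7}
E[¬p U p]: least fixpoint, start Z0 = Sat(p) = {n0, n1, n3, n5}, add states in Sat(¬p) with some successor in Z. Z1 = {n0, n1, n2, n3, n4, n5}; fixed.
Sat(E[¬p U p]) = {n0, n1, n2, n3, n4, n5}
n6 ∉ Sat(E[¬p U p]) = {n0, n1, n2, n3, n4, n5}, so the formula does not hold at n6.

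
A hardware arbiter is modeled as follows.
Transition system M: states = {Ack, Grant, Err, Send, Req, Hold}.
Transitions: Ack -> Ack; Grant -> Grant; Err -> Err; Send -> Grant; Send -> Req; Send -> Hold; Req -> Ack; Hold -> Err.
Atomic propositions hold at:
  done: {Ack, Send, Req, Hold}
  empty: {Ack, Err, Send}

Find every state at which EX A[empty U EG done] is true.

{Ack, Send, Req}

EG done: greatest fixpoint, start Z0 = {Ack, Send, Req, Hold}, keep only states in Sat with some successor in Z. Z1 = {Ack, Send, Req}; fixed.
Sat(EG done) = {Ack, Send, Req}
A[empty U EG done]: least fixpoint, start Z0 = Sat(EG done) = {Ack, Send, Req}, add states in Sat(empty) with every successor in Z. Already a fixed point.
Sat(A[empty U EG done]) = {Ack, Send, Req}
Sat(EX A[empty U EG done]) = {s : some successor in {Ack, Send, Req}} = {Ack, Send, Req}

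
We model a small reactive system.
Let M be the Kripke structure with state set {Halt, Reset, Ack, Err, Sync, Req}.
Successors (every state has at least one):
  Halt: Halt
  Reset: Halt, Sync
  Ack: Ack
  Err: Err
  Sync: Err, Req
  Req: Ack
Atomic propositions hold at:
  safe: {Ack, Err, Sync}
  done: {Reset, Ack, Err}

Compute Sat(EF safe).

EF safe: least fixpoint, start Z0 = {Ack, Err, Sync}, add states with some successor in Z. Z1 = {Reset, Ack, Err, Sync, Req}; fixed.
Sat(EF safe) = {Reset, Ack, Err, Sync, Req}

{Reset, Ack, Err, Sync, Req}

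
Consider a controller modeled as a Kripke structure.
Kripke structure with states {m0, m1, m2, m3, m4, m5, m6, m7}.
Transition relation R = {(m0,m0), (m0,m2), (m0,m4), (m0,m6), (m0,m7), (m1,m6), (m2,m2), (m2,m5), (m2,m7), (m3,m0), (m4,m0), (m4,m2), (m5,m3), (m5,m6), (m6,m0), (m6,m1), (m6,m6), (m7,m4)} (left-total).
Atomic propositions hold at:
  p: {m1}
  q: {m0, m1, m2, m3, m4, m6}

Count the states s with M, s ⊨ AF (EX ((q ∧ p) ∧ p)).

Sat(q ∧ p) = {m1}
Sat((q ∧ p) ∧ p) = {m1}
Sat(EX ((q ∧ p) ∧ p)) = {s : some successor in {m1}} = {m6}
AF (EX ((q ∧ p) ∧ p)): least fixpoint, start Z0 = {m6}, add states with every successor in Z. Z1 = {m1, m6}; fixed.
Sat(AF (EX ((q ∧ p) ∧ p))) = {m1, m6}
|Sat(AF (EX ((q ∧ p) ∧ p)))| = |{m1, m6}| = 2.

2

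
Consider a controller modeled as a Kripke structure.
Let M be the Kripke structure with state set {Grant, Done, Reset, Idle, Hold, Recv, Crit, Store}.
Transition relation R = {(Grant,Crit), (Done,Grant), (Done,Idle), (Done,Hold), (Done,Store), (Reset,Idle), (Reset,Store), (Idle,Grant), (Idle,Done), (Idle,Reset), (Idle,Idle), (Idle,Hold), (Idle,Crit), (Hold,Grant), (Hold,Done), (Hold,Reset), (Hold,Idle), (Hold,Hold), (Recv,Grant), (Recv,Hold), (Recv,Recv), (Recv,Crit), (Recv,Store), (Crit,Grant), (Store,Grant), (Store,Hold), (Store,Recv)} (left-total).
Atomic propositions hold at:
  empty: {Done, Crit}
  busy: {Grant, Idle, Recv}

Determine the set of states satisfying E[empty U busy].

E[empty U busy]: least fixpoint, start Z0 = Sat(busy) = {Grant, Idle, Recv}, add states in Sat(empty) with some successor in Z. Z1 = {Grant, Done, Idle, Recv, Crit}; fixed.
Sat(E[empty U busy]) = {Grant, Done, Idle, Recv, Crit}

{Grant, Done, Idle, Recv, Crit}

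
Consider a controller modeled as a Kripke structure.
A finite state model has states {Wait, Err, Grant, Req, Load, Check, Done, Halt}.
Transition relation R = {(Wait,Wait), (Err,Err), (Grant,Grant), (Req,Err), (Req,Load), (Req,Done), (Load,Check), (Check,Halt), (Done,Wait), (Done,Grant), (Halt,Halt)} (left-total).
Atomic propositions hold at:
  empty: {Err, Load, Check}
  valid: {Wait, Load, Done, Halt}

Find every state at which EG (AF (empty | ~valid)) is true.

{Err, Grant, Req}

Sat(~valid) = {Err, Grant, Req, Check}
Sat(empty | ~valid) = {Err, Grant, Req, Load, Check}
AF (empty | ~valid): least fixpoint, start Z0 = {Err, Grant, Req, Load, Check}, add states with every successor in Z. Already a fixed point.
Sat(AF (empty | ~valid)) = {Err, Grant, Req, Load, Check}
EG (AF (empty | ~valid)): greatest fixpoint, start Z0 = {Err, Grant, Req, Load, Check}, keep only states in Sat with some successor in Z. Z1 = {Err, Grant, Req, Load}; Z2 = {Err, Grant, Req}; fixed.
Sat(EG (AF (empty | ~valid))) = {Err, Grant, Req}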